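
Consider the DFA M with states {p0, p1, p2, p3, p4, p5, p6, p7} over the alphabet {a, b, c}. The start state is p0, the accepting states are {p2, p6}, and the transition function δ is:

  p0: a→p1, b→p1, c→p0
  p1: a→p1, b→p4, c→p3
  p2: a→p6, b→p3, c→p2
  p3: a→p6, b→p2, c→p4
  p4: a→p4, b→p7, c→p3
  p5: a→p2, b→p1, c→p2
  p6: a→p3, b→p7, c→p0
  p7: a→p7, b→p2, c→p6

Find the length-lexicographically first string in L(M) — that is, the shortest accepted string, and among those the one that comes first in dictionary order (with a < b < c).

aca

A breadth-first search from p0 reaches an accepting state first via the path p0 → p1 → p3 → p6 on input aca.
No string of length < 3 is accepted (BFS exhausts all shorter strings without reaching an accepting state), and aca is the lexicographically least accepting string of length 3.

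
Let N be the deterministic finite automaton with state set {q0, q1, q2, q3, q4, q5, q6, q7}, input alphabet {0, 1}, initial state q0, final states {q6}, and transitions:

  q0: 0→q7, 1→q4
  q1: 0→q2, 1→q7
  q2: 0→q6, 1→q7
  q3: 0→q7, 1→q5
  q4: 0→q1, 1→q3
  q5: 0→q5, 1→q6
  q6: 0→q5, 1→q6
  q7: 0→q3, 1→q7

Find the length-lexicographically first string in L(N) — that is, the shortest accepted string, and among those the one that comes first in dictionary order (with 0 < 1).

A breadth-first search from q0 reaches an accepting state first via the path q0 → q7 → q3 → q5 → q6 on input 0011.
No string of length < 4 is accepted (BFS exhausts all shorter strings without reaching an accepting state), and 0011 is the lexicographically least accepting string of length 4.

0011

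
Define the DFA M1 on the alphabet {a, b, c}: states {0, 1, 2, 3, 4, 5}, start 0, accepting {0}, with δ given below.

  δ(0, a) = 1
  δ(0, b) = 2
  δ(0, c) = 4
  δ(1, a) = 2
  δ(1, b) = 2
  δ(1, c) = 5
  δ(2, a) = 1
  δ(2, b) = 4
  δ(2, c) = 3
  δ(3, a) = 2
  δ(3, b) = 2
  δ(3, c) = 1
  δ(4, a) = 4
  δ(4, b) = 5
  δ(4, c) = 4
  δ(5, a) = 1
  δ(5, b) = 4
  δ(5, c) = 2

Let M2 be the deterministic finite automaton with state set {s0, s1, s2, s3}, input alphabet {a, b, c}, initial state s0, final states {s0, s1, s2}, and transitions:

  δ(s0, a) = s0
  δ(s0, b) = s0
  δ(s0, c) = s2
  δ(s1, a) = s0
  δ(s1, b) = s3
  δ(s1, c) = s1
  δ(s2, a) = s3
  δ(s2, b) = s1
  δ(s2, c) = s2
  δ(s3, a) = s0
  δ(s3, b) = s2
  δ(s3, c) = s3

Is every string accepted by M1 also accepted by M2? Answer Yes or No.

Exploring the product automaton M1 × M2 from the start pair (0, s0), following both machines on each input symbol, reaches 20 state pairs: (0, s0), (1, s0), (2, s0), (4, s2), (5, s2), (4, s0), (3, s2), (4, s3), (5, s1), (1, s3), (4, s1), (2, s2), (5, s0), (2, s3), (2, s1), (1, s2), (5, s3), (3, s3), (3, s1), (1, s1).
M1 accepts in {0} and M2 accepts in {s0, s1, s2}. The reachable pairs whose M1-component is accepting are (0, s0); in each of them the M2-component is accepting too, so the product for L(M1) \ L(M2) (M1-component accepting, M2-component rejecting) has no reachable accepting pair and the difference is empty.
Hence every string in L(M1) is also in L(M2).

Yes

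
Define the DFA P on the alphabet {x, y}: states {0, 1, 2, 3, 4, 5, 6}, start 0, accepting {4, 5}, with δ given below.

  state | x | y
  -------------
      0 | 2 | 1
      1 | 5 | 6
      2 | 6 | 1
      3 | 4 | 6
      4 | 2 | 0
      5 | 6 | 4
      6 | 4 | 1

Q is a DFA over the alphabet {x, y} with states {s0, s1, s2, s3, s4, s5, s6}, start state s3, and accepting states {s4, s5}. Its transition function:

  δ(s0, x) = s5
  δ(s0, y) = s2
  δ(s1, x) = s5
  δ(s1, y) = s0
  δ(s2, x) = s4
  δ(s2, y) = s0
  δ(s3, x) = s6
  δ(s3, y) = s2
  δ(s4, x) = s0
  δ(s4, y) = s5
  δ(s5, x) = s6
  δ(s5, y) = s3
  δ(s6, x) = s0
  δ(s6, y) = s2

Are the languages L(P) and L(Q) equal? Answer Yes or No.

Exploring the product automaton P × Q from the start pair (0, s3), following both machines on each input symbol, reaches 6 state pairs: (0, s3), (2, s6), (1, s2), (6, s0), (5, s4), (4, s5).
P accepts in {4, 5} and Q accepts in {s4, s5}. In every reachable pair the two components are either both accepting — (5, s4), (4, s5) — or both non-accepting, so no string is accepted by exactly one of the machines: L(P) \ L(Q) and L(Q) \ L(P) are both empty.
Hence every string is accepted by P iff it is accepted by Q, and the two languages coincide.

Yes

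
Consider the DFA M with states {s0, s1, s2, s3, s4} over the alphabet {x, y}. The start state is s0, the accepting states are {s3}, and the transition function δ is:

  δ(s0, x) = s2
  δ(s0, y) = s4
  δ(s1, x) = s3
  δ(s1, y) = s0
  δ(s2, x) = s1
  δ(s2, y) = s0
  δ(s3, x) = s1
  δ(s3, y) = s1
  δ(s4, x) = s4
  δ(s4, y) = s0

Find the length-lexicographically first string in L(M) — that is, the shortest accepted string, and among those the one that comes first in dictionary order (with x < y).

A breadth-first search from s0 reaches an accepting state first via the path s0 → s2 → s1 → s3 on input xxx.
No string of length < 3 is accepted (BFS exhausts all shorter strings without reaching an accepting state), and xxx is the lexicographically least accepting string of length 3.

xxx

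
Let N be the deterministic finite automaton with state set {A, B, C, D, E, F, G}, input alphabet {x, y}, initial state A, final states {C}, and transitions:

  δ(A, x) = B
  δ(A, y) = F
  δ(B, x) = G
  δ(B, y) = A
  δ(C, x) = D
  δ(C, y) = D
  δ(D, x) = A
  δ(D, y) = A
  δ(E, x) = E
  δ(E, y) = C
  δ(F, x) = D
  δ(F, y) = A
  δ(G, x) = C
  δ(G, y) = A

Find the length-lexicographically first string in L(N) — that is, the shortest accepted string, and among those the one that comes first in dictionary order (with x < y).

xxx

A breadth-first search from A reaches an accepting state first via the path A → B → G → C on input xxx.
No string of length < 3 is accepted (BFS exhausts all shorter strings without reaching an accepting state), and xxx is the lexicographically least accepting string of length 3.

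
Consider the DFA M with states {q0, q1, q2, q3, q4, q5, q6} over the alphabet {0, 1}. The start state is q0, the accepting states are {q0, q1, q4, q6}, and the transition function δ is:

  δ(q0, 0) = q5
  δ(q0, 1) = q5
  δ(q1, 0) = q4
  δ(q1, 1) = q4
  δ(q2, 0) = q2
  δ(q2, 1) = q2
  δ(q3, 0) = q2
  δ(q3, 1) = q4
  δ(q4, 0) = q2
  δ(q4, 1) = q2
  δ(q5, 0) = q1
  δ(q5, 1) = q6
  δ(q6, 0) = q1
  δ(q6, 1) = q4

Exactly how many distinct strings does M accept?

The useful subgraph on states {q0, q1, q4, q5, q6} is acyclic, so L(M) is finite; the longest accepting path visits 5 useful states, giving maximum string length 4.
Counting accepting paths from q0 by length: 1 of length 0, 4 of length 2, 8 of length 3, 4 of length 4. Total 17.

17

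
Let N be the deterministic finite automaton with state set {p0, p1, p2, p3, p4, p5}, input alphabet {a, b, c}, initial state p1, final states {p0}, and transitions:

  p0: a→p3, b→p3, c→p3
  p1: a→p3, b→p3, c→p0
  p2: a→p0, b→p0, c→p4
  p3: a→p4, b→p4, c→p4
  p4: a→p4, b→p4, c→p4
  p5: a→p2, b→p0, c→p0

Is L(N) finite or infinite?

finite

The useful states (reachable from p1 and able to reach an accepting state) are {p0, p1}.
Restricted to these states the transition graph has no cycle, so every accepting path has bounded length and L is finite.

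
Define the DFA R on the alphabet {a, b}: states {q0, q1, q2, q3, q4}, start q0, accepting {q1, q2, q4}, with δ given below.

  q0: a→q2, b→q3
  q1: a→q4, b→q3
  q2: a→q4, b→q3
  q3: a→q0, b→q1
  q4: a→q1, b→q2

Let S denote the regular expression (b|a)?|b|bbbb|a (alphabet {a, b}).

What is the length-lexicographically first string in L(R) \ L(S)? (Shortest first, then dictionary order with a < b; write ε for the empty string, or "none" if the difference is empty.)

The string aa is accepted by R but not by S.
No shorter string lies in the difference, and aa is the lexicographically first length-2 string in L(R) \ L(S).

aa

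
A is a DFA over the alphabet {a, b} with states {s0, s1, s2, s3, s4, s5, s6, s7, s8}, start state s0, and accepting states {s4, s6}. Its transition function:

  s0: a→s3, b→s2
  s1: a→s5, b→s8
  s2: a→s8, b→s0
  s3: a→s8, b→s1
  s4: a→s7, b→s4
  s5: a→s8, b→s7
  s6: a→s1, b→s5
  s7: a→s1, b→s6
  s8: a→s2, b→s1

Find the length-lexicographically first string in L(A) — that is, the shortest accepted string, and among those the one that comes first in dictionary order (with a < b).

ababb

A breadth-first search from s0 reaches an accepting state first via the path s0 → s3 → s1 → s5 → s7 → s6 on input ababb.
No string of length < 5 is accepted (BFS exhausts all shorter strings without reaching an accepting state), and ababb is the lexicographically least accepting string of length 5.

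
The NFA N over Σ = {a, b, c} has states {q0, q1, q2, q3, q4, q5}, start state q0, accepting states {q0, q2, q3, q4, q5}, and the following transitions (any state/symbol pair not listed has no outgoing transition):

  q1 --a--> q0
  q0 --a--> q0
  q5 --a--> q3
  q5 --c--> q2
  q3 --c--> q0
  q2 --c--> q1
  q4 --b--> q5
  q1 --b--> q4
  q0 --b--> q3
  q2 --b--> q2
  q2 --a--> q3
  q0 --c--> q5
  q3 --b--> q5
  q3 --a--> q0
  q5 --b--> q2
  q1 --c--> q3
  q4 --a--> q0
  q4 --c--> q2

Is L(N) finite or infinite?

infinite

State q0 is reachable from the start and can reach an accepting state, and it lies on the cycle q0 → q0.
Traversing that cycle any number of times yields accepted strings of unbounded length, so the language is infinite.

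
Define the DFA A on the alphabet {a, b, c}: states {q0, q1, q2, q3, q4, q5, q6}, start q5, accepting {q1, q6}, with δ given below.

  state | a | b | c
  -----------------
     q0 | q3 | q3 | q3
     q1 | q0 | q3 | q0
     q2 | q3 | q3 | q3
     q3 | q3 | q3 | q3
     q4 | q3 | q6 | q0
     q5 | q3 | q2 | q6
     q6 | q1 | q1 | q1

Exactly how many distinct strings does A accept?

The useful subgraph on states {q1, q5, q6} is acyclic, so L(A) is finite; the longest accepting path visits 3 useful states, giving maximum string length 2.
Counting accepting paths from q5 by length: 1 of length 1, 3 of length 2. Total 4.

4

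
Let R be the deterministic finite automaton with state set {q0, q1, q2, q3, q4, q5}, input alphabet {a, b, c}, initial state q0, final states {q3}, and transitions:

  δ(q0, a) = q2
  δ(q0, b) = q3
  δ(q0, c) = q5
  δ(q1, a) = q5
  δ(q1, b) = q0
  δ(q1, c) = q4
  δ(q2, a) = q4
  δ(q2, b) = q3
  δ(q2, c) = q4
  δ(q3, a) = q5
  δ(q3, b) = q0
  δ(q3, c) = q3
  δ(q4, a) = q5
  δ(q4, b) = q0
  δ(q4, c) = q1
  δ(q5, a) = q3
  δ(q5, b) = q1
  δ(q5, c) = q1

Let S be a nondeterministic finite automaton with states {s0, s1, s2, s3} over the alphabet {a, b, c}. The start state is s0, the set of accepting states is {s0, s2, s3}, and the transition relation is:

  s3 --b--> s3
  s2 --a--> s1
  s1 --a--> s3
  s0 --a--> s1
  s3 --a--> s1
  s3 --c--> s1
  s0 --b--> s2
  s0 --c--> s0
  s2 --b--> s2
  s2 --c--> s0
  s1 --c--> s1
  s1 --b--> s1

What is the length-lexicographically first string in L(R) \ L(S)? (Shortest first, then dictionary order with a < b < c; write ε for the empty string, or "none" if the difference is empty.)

ab

The string ab is accepted by R but not by S.
No shorter string lies in the difference, and ab is the lexicographically first length-2 string in L(R) \ L(S).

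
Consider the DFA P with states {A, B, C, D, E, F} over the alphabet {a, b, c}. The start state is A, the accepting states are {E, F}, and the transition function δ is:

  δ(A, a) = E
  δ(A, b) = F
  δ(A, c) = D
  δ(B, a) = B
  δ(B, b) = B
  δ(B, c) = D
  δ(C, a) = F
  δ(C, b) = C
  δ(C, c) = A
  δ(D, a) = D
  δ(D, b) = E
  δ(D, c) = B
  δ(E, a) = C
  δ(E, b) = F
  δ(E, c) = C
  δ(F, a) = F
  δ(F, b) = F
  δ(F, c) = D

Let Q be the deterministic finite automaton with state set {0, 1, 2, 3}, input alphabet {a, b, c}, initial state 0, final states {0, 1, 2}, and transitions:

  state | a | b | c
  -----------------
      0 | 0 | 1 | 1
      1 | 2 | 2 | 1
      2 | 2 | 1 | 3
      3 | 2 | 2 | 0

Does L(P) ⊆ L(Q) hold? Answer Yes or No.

Yes

Exploring the product automaton P × Q from the start pair (A, 0), following both machines on each input symbol, reaches 21 state pairs: (A, 0), (E, 0), (F, 1), (D, 1), (C, 0), (C, 1), (F, 2), (D, 2), (E, 2), (B, 1), (F, 0), (A, 1), (C, 2), (D, 3), (E, 1), (B, 3), (C, 3), (B, 2), (A, 3), (B, 0), (D, 0).
P accepts in {E, F} and Q accepts in {0, 1, 2}. The reachable pairs whose P-component is accepting are (E, 0), (F, 1), (F, 2), (E, 2), (F, 0), (E, 1); in each of them the Q-component is accepting too, so the product for L(P) \ L(Q) (P-component accepting, Q-component rejecting) has no reachable accepting pair and the difference is empty.
Hence every string in L(P) is also in L(Q).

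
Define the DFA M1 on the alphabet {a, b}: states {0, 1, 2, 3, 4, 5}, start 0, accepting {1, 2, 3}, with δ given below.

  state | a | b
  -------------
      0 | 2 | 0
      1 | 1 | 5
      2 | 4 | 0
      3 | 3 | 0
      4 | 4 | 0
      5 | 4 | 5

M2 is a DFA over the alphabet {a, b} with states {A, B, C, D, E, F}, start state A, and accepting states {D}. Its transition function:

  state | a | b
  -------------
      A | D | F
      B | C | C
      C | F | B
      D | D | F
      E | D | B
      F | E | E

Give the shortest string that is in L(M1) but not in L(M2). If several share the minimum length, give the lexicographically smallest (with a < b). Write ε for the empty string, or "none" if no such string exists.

The string ba is accepted by M1 but not by M2.
No shorter string lies in the difference, and ba is the lexicographically first length-2 string in L(M1) \ L(M2).

ba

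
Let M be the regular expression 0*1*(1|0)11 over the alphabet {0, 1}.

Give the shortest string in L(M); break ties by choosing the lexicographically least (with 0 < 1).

011

By inspection of the expression, no string of length less than 3 matches, and 011 is the lexicographically first match of length 3.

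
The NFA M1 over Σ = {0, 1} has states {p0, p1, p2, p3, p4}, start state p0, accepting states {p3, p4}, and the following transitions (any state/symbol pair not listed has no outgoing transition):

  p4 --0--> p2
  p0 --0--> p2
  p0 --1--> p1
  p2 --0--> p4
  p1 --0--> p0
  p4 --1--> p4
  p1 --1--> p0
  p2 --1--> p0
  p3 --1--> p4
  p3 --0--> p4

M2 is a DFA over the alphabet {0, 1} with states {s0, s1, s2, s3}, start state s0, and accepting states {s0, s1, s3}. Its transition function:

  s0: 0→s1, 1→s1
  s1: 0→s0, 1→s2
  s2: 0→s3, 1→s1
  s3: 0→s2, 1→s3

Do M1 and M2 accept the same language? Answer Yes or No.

No

The string 0011 is accepted by M1 but rejected by M2.
So L(M1) ≠ L(M2).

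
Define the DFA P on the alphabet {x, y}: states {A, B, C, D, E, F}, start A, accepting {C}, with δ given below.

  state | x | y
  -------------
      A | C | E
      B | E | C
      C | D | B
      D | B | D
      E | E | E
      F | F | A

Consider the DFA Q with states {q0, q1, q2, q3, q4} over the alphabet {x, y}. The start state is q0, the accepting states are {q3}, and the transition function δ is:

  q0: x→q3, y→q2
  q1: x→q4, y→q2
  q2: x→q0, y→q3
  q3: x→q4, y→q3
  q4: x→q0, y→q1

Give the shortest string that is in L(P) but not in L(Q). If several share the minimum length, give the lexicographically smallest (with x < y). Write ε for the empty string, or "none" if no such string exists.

The string xxxy is accepted by P but not by Q.
No shorter string lies in the difference, and xxxy is the lexicographically first length-4 string in L(P) \ L(Q).

xxxy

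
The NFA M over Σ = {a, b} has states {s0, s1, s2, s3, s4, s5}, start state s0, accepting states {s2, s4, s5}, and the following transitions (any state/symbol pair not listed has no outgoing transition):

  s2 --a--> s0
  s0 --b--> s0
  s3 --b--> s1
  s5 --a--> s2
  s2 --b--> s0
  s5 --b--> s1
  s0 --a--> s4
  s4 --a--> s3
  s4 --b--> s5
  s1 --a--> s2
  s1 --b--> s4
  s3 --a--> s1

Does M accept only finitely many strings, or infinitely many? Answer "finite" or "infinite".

infinite

State s0 is reachable from the start and can reach an accepting state, and it lies on the cycle s0 → s0.
Traversing that cycle any number of times yields accepted strings of unbounded length, so the language is infinite.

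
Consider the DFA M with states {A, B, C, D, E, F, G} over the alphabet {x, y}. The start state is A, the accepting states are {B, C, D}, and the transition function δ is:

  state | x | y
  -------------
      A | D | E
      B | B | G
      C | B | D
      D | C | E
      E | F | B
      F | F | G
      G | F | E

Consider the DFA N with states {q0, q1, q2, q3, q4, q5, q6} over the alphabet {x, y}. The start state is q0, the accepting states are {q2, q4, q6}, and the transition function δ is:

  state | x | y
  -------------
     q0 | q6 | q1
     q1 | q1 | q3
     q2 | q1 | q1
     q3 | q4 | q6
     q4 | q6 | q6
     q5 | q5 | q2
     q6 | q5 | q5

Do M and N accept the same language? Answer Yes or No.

The string xx is accepted by M but rejected by N.
So L(M) ≠ L(N).

No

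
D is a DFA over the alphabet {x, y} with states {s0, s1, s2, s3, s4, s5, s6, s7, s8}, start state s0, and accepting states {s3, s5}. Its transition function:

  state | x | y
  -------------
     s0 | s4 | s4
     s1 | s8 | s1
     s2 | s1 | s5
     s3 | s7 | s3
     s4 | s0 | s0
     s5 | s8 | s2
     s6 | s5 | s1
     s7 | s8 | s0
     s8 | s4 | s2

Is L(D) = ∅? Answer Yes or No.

Yes

The states reachable from the start state are {s0, s4}.
None of the accepting states {s3, s5} is reachable, so no string is accepted and L(D) = ∅.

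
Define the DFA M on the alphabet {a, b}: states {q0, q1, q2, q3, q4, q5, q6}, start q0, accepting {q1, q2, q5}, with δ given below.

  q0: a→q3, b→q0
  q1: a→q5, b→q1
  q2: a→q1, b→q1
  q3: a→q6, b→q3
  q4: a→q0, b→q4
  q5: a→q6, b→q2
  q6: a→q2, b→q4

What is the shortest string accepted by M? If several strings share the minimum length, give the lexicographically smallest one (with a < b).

aaa

A breadth-first search from q0 reaches an accepting state first via the path q0 → q3 → q6 → q2 on input aaa.
No string of length < 3 is accepted (BFS exhausts all shorter strings without reaching an accepting state), and aaa is the lexicographically least accepting string of length 3.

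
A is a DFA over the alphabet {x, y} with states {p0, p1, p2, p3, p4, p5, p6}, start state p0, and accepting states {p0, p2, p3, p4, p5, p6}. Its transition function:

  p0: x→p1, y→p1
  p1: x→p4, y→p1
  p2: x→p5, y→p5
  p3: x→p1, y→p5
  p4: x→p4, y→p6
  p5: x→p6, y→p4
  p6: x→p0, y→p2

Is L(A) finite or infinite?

infinite

State p1 is reachable from the start and can reach an accepting state, and it lies on the cycle p1 → p1.
Traversing that cycle any number of times yields accepted strings of unbounded length, so the language is infinite.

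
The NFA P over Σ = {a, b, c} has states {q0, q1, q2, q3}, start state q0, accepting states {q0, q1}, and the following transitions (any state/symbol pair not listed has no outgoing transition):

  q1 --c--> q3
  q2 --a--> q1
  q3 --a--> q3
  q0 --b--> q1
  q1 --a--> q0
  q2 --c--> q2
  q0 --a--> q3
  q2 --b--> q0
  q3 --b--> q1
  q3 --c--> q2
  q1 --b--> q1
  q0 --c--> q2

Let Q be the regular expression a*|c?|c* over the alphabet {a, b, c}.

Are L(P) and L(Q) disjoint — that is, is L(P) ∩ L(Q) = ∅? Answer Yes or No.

The empty string ε is accepted by both P and Q.
Hence L(P) ∩ L(Q) ≠ ∅.

No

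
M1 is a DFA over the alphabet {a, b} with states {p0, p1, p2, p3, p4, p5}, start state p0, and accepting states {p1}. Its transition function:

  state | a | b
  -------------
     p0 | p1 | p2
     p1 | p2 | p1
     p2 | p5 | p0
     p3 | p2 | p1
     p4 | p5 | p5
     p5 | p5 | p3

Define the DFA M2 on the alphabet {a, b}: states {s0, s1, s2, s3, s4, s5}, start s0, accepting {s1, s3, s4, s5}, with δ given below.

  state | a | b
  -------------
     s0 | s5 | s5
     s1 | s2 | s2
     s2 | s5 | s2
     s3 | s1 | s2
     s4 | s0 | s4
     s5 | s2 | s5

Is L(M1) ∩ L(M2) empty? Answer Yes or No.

The string a is accepted by both M1 and M2.
Hence L(M1) ∩ L(M2) ≠ ∅.

No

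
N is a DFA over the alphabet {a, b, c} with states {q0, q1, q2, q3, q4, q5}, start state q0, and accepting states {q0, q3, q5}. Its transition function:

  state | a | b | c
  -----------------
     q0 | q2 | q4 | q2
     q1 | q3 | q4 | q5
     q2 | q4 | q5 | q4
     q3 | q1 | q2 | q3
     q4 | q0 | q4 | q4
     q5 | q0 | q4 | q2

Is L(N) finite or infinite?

State q0 is reachable from the start and can reach an accepting state, and it lies on the cycle q0 → q2 → q4 → q0.
Traversing that cycle any number of times yields accepted strings of unbounded length, so the language is infinite.

infinite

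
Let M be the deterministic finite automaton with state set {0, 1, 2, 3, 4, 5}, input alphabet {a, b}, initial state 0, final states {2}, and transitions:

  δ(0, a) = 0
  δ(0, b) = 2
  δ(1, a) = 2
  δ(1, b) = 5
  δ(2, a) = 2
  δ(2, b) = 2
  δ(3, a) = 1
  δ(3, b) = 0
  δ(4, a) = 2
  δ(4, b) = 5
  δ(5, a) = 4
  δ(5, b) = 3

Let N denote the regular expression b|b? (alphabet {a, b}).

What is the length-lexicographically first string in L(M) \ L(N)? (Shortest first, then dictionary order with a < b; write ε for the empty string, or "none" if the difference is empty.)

The string ab is accepted by M but not by N.
No shorter string lies in the difference, and ab is the lexicographically first length-2 string in L(M) \ L(N).

ab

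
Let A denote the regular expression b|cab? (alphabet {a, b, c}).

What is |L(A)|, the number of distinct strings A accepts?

The expression has no Kleene star, so L(A) is finite. Expanding the alternatives gives {b, ca, cab}.
That is 1 of length 1, 1 of length 2, 1 of length 3: 3 strings in all.

3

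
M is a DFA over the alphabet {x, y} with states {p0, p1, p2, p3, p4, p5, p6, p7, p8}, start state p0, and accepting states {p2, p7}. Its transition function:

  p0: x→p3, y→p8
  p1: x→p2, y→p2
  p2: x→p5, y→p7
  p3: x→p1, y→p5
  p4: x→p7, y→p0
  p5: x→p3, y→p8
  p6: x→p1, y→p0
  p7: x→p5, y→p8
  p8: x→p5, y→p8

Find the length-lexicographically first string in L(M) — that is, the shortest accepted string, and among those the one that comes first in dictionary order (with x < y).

xxx

A breadth-first search from p0 reaches an accepting state first via the path p0 → p3 → p1 → p2 on input xxx.
No string of length < 3 is accepted (BFS exhausts all shorter strings without reaching an accepting state), and xxx is the lexicographically least accepting string of length 3.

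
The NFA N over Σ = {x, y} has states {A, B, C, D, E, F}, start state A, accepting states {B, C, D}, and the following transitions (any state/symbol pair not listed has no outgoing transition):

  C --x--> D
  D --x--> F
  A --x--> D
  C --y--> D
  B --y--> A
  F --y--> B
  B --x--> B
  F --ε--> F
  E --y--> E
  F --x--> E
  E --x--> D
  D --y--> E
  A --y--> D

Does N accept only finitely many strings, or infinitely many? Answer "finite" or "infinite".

State D is reachable from the start and can reach an accepting state, and it lies on the cycle D → E → D.
Traversing that cycle any number of times yields accepted strings of unbounded length, so the language is infinite.

infinite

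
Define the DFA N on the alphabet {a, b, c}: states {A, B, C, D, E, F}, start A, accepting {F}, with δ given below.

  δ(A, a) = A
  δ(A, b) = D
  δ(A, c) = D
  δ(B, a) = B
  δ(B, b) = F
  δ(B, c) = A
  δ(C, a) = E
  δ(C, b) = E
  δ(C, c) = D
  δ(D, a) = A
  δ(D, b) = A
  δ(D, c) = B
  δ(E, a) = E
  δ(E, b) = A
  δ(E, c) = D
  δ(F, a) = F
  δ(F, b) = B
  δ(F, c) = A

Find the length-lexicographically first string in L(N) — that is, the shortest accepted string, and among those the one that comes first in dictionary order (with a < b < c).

A breadth-first search from A reaches an accepting state first via the path A → D → B → F on input bcb.
No string of length < 3 is accepted (BFS exhausts all shorter strings without reaching an accepting state), and bcb is the lexicographically least accepting string of length 3.

bcb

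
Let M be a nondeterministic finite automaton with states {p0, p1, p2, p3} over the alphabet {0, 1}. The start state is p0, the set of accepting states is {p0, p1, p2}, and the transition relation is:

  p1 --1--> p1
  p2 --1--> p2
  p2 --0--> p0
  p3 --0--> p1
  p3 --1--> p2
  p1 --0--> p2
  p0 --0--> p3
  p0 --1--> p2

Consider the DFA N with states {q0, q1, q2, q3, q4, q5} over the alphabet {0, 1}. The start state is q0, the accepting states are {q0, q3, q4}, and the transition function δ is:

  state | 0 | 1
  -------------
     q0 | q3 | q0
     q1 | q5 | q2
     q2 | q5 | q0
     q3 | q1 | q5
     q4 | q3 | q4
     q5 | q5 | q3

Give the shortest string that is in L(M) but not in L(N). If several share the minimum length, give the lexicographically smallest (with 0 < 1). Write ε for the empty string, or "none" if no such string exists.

00

The string 00 is accepted by M but not by N.
No shorter string lies in the difference, and 00 is the lexicographically first length-2 string in L(M) \ L(N).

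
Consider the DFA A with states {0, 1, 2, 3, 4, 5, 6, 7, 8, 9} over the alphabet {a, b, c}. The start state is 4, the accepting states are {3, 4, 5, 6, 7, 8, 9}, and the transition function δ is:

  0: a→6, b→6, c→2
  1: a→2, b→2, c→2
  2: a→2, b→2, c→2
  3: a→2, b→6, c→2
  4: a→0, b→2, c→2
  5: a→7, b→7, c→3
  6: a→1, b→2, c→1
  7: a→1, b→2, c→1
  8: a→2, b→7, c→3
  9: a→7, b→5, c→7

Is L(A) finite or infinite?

finite

The useful states (reachable from 4 and able to reach an accepting state) are {0, 4, 6}.
Restricted to these states the transition graph has no cycle, so every accepting path has bounded length and L is finite.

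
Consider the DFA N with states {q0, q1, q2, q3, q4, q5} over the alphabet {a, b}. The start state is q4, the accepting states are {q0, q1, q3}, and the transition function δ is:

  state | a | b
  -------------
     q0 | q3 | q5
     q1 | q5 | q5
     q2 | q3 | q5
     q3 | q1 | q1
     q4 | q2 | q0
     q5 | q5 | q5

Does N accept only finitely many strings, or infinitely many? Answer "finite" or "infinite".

The useful states (reachable from q4 and able to reach an accepting state) are {q0, q1, q2, q3, q4}.
Restricted to these states the transition graph has no cycle, so every accepting path has bounded length and L is finite.

finite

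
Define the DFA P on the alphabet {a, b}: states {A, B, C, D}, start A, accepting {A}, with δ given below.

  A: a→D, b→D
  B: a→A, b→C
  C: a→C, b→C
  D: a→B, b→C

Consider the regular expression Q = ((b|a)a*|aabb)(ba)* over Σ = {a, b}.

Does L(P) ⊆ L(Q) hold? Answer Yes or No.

No

The empty string ε is in L(P) but not in L(Q).
So L(P) ⊄ L(Q).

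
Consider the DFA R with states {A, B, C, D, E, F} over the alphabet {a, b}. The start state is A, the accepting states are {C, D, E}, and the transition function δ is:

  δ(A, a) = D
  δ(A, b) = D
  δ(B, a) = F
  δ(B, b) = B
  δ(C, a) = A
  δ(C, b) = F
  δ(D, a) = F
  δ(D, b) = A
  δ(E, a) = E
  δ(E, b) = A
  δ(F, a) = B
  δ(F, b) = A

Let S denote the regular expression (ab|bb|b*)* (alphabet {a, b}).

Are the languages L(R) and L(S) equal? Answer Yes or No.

No

The string a is accepted by R but rejected by S.
So L(R) ≠ L(S).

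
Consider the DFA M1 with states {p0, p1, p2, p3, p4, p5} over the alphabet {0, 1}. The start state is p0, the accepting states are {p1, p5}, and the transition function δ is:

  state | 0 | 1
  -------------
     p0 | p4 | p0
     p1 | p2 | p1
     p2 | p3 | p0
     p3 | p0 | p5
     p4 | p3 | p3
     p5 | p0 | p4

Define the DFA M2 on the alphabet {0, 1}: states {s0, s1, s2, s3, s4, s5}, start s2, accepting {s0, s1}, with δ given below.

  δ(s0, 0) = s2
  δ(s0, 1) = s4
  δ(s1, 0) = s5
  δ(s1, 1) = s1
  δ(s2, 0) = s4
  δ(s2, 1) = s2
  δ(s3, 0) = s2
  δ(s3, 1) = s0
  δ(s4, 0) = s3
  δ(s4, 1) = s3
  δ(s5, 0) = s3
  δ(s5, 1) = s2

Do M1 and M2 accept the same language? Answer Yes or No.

Exploring the product automaton M1 × M2 from the start pair (p0, s2), following both machines on each input symbol, reaches 4 state pairs: (p0, s2), (p4, s4), (p3, s3), (p5, s0).
M1 accepts in {p1, p5} and M2 accepts in {s0, s1}. In every reachable pair the two components are either both accepting — (p5, s0) — or both non-accepting, so no string is accepted by exactly one of the machines: L(M1) \ L(M2) and L(M2) \ L(M1) are both empty.
Hence every string is accepted by M1 iff it is accepted by M2, and the two languages coincide.

Yes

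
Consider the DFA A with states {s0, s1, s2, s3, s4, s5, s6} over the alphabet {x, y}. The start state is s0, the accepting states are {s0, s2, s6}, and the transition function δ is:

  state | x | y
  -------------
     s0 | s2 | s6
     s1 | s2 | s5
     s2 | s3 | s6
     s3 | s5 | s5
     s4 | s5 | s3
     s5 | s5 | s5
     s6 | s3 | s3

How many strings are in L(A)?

4

The useful subgraph on states {s0, s2, s6} is acyclic, so L(A) is finite; the longest accepting path visits 3 useful states, giving maximum string length 2.
Counting accepting paths from s0 by length: 1 of length 0, 2 of length 1, 1 of length 2. Total 4.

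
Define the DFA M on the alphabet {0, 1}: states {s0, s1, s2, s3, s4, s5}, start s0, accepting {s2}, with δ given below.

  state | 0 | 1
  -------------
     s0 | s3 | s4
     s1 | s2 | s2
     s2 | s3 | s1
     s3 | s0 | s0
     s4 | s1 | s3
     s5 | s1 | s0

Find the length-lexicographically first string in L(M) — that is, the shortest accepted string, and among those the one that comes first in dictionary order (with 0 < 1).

A breadth-first search from s0 reaches an accepting state first via the path s0 → s4 → s1 → s2 on input 100.
No string of length < 3 is accepted (BFS exhausts all shorter strings without reaching an accepting state), and 100 is the lexicographically least accepting string of length 3.

100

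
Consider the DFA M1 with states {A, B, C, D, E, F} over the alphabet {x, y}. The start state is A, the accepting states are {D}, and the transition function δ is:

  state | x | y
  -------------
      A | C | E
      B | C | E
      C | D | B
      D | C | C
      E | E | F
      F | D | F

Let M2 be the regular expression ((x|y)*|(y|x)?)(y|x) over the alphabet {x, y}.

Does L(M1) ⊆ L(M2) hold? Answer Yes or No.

Converting the expression M2 to a DFA (subset construction, then merging equivalent states) gives the minimal DFA with states {r0, r1}, start state r0, accepting states {r1} and transitions r0: x→r1, y→r1; r1: x→r1, y→r1.
Exploring the product automaton M1 × M2 from the start pair (A, r0), following both machines on each input symbol, reaches 6 state pairs: (A, r0), (C, r1), (E, r1), (D, r1), (B, r1), (F, r1).
M1 accepts in {D} and M2 accepts in {r1}. The reachable pairs whose M1-component is accepting are (D, r1); in each of them the M2-component is accepting too, so the product for L(M1) \ L(M2) (M1-component accepting, M2-component rejecting) has no reachable accepting pair and the difference is empty.
Hence every string in L(M1) is also in L(M2).

Yes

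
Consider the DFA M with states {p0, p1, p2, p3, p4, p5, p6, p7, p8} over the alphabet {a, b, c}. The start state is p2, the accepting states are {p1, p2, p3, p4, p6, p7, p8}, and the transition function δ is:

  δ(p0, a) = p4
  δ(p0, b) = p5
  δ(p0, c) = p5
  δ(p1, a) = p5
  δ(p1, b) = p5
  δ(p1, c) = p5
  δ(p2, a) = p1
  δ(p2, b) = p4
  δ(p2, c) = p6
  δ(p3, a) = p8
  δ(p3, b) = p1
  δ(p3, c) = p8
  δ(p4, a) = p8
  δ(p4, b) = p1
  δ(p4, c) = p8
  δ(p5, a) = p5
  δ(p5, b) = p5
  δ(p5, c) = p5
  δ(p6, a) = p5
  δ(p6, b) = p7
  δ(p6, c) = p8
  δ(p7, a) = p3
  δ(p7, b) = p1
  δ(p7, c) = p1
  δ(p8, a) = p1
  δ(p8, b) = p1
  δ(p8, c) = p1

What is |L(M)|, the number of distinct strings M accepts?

30

The useful subgraph on states {p1, p2, p3, p4, p6, p7, p8} is acyclic, so L(M) is finite; the longest accepting path visits 6 useful states, giving maximum string length 5.
Counting accepting paths from p2 by length: 1 of length 0, 3 of length 1, 5 of length 2, 12 of length 3, 3 of length 4, 6 of length 5. Total 30.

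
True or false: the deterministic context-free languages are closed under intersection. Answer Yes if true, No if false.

No

DCFLs are closed under complement (normalise the DPDA to read all of its input, then flip the verdict). If they were also closed under intersection, De Morgan would make them closed under union; but {aⁿbⁿ : n≥0} and {aⁿb²ⁿ : n≥0} are DCFLs (push the a's; pop one per b, respectively one per two b's) whose union no deterministic PDA accepts: a DPDA for it would have a single run on aⁿb²ⁿ, accepting after the prefix aⁿbⁿ and accepting again after n more b's; an ordinary PDA that simulates it on a's and b's and, at any moment when it is accepting, may switch to reading only a fresh letter c while feeding each c to the simulation as a b, would accept aⁱbʲcᵏ (k≥1) exactly when both aⁱbʲ and aⁱbʲ⁺ᵏ are in the language, i.e. its language intersected with the regular set a*b*c⁺ would be exactly {aⁿbⁿcⁿ : n≥1} — impossible, since context-free languages are closed under intersection with regular sets and {aⁿbⁿcⁿ} is not context-free.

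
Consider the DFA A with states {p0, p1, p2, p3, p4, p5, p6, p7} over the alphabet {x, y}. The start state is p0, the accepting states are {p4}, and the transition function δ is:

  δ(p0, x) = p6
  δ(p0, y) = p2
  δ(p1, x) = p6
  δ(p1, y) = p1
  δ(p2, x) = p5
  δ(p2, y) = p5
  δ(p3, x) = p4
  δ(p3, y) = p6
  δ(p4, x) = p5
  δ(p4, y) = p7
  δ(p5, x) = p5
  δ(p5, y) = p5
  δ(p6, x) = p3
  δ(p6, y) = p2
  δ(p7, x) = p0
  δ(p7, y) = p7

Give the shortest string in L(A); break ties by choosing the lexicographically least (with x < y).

xxx

A breadth-first search from p0 reaches an accepting state first via the path p0 → p6 → p3 → p4 on input xxx.
No string of length < 3 is accepted (BFS exhausts all shorter strings without reaching an accepting state), and xxx is the lexicographically least accepting string of length 3.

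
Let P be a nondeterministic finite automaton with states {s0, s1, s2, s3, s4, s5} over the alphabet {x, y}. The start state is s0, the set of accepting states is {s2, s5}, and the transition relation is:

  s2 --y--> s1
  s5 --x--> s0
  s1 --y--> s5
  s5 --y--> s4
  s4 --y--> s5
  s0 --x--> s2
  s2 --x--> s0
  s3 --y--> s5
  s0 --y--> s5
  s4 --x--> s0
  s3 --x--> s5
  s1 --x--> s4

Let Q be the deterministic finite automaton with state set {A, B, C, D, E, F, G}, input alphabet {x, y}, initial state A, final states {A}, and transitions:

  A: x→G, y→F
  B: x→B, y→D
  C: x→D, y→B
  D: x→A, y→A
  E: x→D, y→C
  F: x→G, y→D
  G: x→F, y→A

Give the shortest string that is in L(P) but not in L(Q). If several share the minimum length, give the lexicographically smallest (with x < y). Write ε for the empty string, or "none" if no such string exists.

The string x is accepted by P but not by Q.
No shorter string lies in the difference, and x is the lexicographically first length-1 string in L(P) \ L(Q).

x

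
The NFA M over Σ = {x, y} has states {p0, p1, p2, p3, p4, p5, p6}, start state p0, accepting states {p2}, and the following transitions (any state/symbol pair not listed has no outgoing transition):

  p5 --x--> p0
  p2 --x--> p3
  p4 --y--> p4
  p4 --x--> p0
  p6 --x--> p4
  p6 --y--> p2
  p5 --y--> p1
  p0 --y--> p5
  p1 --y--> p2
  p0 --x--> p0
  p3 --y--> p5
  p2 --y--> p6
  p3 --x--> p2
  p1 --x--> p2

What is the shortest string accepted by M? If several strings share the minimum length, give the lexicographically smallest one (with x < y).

yyx

A breadth-first search from p0 reaches an accepting state first via the path p0 → p5 → p1 → p2 on input yyx.
No string of length < 3 is accepted (BFS exhausts all shorter strings without reaching an accepting state), and yyx is the lexicographically least accepting string of length 3.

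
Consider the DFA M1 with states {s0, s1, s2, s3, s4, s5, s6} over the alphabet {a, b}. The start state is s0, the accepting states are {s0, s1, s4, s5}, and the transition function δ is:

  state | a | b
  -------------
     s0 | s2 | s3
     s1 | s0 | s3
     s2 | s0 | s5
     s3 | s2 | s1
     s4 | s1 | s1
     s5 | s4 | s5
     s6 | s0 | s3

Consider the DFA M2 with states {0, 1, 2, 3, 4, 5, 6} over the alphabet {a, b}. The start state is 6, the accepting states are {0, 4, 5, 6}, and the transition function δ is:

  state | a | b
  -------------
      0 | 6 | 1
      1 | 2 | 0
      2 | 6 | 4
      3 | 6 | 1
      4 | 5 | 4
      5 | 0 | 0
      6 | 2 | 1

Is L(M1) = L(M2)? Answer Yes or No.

Exploring the product automaton M1 × M2 from the start pair (s0, 6), following both machines on each input symbol, reaches 6 state pairs: (s0, 6), (s2, 2), (s3, 1), (s5, 4), (s1, 0), (s4, 5).
M1 accepts in {s0, s1, s4, s5} and M2 accepts in {0, 4, 5, 6}. In every reachable pair the two components are either both accepting — (s0, 6), (s5, 4), (s1, 0), (s4, 5) — or both non-accepting, so no string is accepted by exactly one of the machines: L(M1) \ L(M2) and L(M2) \ L(M1) are both empty.
Hence every string is accepted by M1 iff it is accepted by M2, and the two languages coincide.

Yes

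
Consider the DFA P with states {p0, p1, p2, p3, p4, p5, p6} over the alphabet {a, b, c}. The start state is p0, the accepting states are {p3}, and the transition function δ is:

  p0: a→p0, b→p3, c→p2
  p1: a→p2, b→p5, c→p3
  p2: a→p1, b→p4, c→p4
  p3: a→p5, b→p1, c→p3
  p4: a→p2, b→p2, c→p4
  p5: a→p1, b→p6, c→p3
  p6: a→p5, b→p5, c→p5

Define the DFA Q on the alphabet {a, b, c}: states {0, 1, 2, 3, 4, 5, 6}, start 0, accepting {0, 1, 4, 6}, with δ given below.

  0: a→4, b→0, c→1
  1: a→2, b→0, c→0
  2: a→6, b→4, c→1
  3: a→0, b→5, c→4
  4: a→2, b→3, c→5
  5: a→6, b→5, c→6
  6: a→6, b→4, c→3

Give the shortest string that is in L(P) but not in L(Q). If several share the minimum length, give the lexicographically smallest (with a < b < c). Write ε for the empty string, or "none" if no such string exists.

The string ab is accepted by P but not by Q.
No shorter string lies in the difference, and ab is the lexicographically first length-2 string in L(P) \ L(Q).

ab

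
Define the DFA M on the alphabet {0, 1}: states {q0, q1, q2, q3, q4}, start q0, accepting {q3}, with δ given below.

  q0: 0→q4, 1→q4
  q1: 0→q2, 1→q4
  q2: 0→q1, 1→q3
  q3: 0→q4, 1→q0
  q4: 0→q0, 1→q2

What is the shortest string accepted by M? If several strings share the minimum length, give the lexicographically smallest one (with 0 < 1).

A breadth-first search from q0 reaches an accepting state first via the path q0 → q4 → q2 → q3 on input 011.
No string of length < 3 is accepted (BFS exhausts all shorter strings without reaching an accepting state), and 011 is the lexicographically least accepting string of length 3.

011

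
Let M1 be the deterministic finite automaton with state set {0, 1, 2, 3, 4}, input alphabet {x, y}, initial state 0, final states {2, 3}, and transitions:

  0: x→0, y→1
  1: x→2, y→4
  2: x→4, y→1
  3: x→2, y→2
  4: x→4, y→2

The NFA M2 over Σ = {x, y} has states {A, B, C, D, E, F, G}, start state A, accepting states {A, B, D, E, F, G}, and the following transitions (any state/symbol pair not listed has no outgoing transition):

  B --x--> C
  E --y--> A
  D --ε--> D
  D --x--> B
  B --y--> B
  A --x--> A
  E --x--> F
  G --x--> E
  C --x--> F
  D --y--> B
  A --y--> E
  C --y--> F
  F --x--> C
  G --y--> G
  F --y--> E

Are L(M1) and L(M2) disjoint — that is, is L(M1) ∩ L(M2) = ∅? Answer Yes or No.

The string yx is accepted by both M1 and M2.
Hence L(M1) ∩ L(M2) ≠ ∅.

No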